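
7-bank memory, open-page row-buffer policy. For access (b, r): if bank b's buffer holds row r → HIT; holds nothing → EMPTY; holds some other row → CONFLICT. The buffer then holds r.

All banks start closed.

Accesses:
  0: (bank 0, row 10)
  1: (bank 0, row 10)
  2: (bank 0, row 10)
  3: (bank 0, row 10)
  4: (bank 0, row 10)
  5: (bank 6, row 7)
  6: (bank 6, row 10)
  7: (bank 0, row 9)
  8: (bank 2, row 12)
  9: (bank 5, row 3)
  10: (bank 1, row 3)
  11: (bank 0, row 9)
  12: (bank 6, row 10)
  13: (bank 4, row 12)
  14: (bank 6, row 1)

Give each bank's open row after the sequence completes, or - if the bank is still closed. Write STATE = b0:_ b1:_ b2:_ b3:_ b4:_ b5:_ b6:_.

STATE = b0:9 b1:3 b2:12 b3:- b4:12 b5:3 b6:1

#0 (0,10) E
#1 (0,10) H  (was 10)
#2 (0,10) H  (was 10)
#3 (0,10) H  (was 10)
#4 (0,10) H  (was 10)
#5 (6,7) E
#6 (6,10) C  (was 7)
#7 (0,9) C  (was 10)
#8 (2,12) E
#9 (5,3) E
#10 (1,3) E
#11 (0,9) H  (was 9)
#12 (6,10) H  (was 10)
#13 (4,12) E
#14 (6,1) C  (was 10)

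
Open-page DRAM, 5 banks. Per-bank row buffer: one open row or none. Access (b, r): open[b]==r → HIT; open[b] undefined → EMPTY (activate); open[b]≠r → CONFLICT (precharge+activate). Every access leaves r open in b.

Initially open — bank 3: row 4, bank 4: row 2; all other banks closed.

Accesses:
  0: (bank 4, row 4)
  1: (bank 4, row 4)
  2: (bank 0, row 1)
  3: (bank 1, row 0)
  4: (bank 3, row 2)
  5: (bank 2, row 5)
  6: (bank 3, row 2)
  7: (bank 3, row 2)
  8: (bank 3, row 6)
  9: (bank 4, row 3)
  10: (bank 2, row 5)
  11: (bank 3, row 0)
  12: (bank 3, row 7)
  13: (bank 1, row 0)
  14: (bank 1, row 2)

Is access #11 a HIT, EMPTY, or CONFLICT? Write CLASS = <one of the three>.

CLASS = CONFLICT

#0 (4,4) C  (was 2)
#1 (4,4) H  (was 4)
#2 (0,1) E
#3 (1,0) E
#4 (3,2) C  (was 4)
#5 (2,5) E
#6 (3,2) H  (was 2)
#7 (3,2) H  (was 2)
#8 (3,6) C  (was 2)
#9 (4,3) C  (was 4)
#10 (2,5) H  (was 5)
#11 (3,0) C  (was 6)
#12 (3,7) C  (was 0)
#13 (1,0) H  (was 0)
#14 (1,2) C  (was 0)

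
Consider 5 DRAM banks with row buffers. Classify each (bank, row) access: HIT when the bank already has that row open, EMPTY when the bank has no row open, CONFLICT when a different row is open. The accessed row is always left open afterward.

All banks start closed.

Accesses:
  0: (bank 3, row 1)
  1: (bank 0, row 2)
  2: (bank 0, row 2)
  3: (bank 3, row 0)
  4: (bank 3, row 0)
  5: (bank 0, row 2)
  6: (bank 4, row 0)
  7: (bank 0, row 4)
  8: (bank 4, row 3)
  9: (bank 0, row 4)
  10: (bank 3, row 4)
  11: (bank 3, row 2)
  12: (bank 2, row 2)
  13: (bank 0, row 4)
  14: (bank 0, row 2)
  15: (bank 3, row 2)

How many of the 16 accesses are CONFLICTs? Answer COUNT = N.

0: bank 3 row 1 — prev None → EMPTY
1: bank 0 row 2 — prev None → EMPTY
2: bank 0 row 2 — prev 2 → HIT
3: bank 3 row 0 — prev 1 → CONFLICT
4: bank 3 row 0 — prev 0 → HIT
5: bank 0 row 2 — prev 2 → HIT
6: bank 4 row 0 — prev None → EMPTY
7: bank 0 row 4 — prev 2 → CONFLICT
8: bank 4 row 3 — prev 0 → CONFLICT
9: bank 0 row 4 — prev 4 → HIT
10: bank 3 row 4 — prev 0 → CONFLICT
11: bank 3 row 2 — prev 4 → CONFLICT
12: bank 2 row 2 — prev None → EMPTY
13: bank 0 row 4 — prev 4 → HIT
14: bank 0 row 2 — prev 4 → CONFLICT
15: bank 3 row 2 — prev 2 → HIT

COUNT = 6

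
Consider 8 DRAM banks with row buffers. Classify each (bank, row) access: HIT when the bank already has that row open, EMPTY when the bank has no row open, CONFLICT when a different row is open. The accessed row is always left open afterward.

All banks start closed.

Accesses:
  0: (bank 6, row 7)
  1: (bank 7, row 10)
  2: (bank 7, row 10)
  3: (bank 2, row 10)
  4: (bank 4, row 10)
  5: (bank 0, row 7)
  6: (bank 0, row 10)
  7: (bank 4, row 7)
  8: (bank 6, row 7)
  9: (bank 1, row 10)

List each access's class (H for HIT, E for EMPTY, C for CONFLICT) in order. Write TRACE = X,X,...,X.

step 0: bank6 None->7 [EMPTY]
step 1: bank7 None->10 [EMPTY]
step 2: bank7 10->10 [HIT]
step 3: bank2 None->10 [EMPTY]
step 4: bank4 None->10 [EMPTY]
step 5: bank0 None->7 [EMPTY]
step 6: bank0 7->10 [CONFLICT]
step 7: bank4 10->7 [CONFLICT]
step 8: bank6 7->7 [HIT]
step 9: bank1 None->10 [EMPTY]

TRACE = E,E,H,E,E,E,C,C,H,E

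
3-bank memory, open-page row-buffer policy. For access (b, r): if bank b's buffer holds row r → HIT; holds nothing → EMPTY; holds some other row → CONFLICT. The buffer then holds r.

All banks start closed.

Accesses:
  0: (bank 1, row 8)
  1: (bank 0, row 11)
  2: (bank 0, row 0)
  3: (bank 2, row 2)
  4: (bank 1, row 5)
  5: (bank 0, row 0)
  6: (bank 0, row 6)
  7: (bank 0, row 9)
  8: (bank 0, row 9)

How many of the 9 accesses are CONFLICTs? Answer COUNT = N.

#0 (1,8) E
#1 (0,11) E
#2 (0,0) C  (was 11)
#3 (2,2) E
#4 (1,5) C  (was 8)
#5 (0,0) H  (was 0)
#6 (0,6) C  (was 0)
#7 (0,9) C  (was 6)
#8 (0,9) H  (was 9)

COUNT = 4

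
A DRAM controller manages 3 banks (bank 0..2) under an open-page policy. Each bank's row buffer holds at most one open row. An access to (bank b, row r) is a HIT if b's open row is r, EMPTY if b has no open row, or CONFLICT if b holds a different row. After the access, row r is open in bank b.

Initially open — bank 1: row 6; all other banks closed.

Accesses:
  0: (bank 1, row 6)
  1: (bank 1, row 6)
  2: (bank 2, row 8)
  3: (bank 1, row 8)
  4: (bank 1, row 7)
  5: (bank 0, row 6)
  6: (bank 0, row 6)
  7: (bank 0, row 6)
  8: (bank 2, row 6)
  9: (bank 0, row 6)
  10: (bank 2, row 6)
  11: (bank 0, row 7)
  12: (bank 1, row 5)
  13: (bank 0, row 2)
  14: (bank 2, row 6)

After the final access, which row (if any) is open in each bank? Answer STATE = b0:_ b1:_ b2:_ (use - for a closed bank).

  [0] b1 r6: had r6 ⇒ H
  [1] b1 r6: had r6 ⇒ H
  [2] b2 r8: no row ⇒ E
  [3] b1 r8: had r6 ⇒ C
  [4] b1 r7: had r8 ⇒ C
  [5] b0 r6: no row ⇒ E
  [6] b0 r6: had r6 ⇒ H
  [7] b0 r6: had r6 ⇒ H
  [8] b2 r6: had r8 ⇒ C
  [9] b0 r6: had r6 ⇒ H
  [10] b2 r6: had r6 ⇒ H
  [11] b0 r7: had r6 ⇒ C
  [12] b1 r5: had r7 ⇒ C
  [13] b0 r2: had r7 ⇒ C
  [14] b2 r6: had r6 ⇒ H

STATE = b0:2 b1:5 b2:6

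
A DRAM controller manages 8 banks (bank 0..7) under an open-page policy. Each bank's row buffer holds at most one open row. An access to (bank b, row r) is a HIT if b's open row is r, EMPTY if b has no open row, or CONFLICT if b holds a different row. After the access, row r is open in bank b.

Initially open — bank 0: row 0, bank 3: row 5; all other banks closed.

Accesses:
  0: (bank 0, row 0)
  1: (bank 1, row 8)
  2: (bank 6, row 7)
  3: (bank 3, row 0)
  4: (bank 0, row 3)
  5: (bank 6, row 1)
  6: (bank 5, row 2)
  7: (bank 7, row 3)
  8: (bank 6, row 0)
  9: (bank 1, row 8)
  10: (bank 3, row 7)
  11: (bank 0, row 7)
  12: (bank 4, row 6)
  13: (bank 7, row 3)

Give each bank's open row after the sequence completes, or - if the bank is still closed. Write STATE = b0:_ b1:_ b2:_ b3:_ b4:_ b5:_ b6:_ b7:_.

STATE = b0:7 b1:8 b2:- b3:7 b4:6 b5:2 b6:0 b7:3

step 0: bank0 0->0 [HIT]
step 1: bank1 None->8 [EMPTY]
step 2: bank6 None->7 [EMPTY]
step 3: bank3 5->0 [CONFLICT]
step 4: bank0 0->3 [CONFLICT]
step 5: bank6 7->1 [CONFLICT]
step 6: bank5 None->2 [EMPTY]
step 7: bank7 None->3 [EMPTY]
step 8: bank6 1->0 [CONFLICT]
step 9: bank1 8->8 [HIT]
step 10: bank3 0->7 [CONFLICT]
step 11: bank0 3->7 [CONFLICT]
step 12: bank4 None->6 [EMPTY]
step 13: bank7 3->3 [HIT]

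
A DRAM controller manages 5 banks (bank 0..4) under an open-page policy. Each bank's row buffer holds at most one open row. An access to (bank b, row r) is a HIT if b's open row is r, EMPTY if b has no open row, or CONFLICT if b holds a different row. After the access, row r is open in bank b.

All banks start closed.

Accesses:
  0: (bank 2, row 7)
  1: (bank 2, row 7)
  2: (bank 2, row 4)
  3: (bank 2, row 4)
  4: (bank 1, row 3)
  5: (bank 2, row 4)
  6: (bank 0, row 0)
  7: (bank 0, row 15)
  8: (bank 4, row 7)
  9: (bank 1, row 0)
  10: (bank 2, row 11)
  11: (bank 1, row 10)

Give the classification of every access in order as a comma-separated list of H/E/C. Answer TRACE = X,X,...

TRACE = E,H,C,H,E,H,E,C,E,C,C,C

#0 (2,7) E
#1 (2,7) H  (was 7)
#2 (2,4) C  (was 7)
#3 (2,4) H  (was 4)
#4 (1,3) E
#5 (2,4) H  (was 4)
#6 (0,0) E
#7 (0,15) C  (was 0)
#8 (4,7) E
#9 (1,0) C  (was 3)
#10 (2,11) C  (was 4)
#11 (1,10) C  (was 0)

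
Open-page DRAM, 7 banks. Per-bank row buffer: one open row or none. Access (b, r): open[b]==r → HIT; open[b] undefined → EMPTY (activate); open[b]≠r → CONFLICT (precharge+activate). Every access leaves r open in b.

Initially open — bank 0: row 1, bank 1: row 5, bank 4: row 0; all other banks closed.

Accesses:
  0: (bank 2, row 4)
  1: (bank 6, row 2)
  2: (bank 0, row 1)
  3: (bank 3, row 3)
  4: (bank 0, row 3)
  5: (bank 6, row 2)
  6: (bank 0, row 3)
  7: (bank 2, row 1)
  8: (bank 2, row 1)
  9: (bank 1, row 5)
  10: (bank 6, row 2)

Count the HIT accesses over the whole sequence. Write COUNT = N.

COUNT = 6

  [0] b2 r4: no row ⇒ E
  [1] b6 r2: no row ⇒ E
  [2] b0 r1: had r1 ⇒ H
  [3] b3 r3: no row ⇒ E
  [4] b0 r3: had r1 ⇒ C
  [5] b6 r2: had r2 ⇒ H
  [6] b0 r3: had r3 ⇒ H
  [7] b2 r1: had r4 ⇒ C
  [8] b2 r1: had r1 ⇒ H
  [9] b1 r5: had r5 ⇒ H
  [10] b6 r2: had r2 ⇒ H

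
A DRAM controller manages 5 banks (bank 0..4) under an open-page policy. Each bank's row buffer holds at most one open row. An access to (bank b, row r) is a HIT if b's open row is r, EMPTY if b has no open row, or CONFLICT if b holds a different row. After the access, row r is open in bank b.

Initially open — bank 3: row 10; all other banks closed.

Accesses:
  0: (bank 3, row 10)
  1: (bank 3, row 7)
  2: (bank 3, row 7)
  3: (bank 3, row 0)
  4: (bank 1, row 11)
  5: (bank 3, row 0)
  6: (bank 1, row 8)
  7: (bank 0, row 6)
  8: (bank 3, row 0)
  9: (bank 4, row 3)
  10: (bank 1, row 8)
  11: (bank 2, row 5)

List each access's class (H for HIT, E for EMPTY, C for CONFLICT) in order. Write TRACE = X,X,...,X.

#0 (3,10) H  (was 10)
#1 (3,7) C  (was 10)
#2 (3,7) H  (was 7)
#3 (3,0) C  (was 7)
#4 (1,11) E
#5 (3,0) H  (was 0)
#6 (1,8) C  (was 11)
#7 (0,6) E
#8 (3,0) H  (was 0)
#9 (4,3) E
#10 (1,8) H  (was 8)
#11 (2,5) E

TRACE = H,C,H,C,E,H,C,E,H,E,H,E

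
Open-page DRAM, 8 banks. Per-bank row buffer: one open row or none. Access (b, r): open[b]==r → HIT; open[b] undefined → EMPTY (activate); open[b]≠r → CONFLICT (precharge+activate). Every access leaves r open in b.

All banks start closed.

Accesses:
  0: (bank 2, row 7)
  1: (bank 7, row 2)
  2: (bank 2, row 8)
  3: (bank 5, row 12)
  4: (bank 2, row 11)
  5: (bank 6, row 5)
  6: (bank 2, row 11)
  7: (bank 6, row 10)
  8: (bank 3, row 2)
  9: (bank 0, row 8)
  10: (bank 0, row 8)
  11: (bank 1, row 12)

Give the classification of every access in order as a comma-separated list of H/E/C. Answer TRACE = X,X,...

TRACE = E,E,C,E,C,E,H,C,E,E,H,E

#0 (2,7) E
#1 (7,2) E
#2 (2,8) C  (was 7)
#3 (5,12) E
#4 (2,11) C  (was 8)
#5 (6,5) E
#6 (2,11) H  (was 11)
#7 (6,10) C  (was 5)
#8 (3,2) E
#9 (0,8) E
#10 (0,8) H  (was 8)
#11 (1,12) E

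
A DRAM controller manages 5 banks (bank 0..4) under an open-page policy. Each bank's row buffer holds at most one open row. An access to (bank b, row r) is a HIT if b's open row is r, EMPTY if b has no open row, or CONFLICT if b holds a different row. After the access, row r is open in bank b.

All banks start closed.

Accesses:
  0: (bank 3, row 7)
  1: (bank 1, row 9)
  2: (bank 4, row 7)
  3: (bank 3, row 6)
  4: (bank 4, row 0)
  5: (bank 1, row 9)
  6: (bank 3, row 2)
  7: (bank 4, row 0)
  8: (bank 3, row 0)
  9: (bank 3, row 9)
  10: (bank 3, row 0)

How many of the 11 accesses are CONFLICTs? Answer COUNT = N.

0: bank 3 row 7 — prev None → EMPTY
1: bank 1 row 9 — prev None → EMPTY
2: bank 4 row 7 — prev None → EMPTY
3: bank 3 row 6 — prev 7 → CONFLICT
4: bank 4 row 0 — prev 7 → CONFLICT
5: bank 1 row 9 — prev 9 → HIT
6: bank 3 row 2 — prev 6 → CONFLICT
7: bank 4 row 0 — prev 0 → HIT
8: bank 3 row 0 — prev 2 → CONFLICT
9: bank 3 row 9 — prev 0 → CONFLICT
10: bank 3 row 0 — prev 9 → CONFLICT

COUNT = 6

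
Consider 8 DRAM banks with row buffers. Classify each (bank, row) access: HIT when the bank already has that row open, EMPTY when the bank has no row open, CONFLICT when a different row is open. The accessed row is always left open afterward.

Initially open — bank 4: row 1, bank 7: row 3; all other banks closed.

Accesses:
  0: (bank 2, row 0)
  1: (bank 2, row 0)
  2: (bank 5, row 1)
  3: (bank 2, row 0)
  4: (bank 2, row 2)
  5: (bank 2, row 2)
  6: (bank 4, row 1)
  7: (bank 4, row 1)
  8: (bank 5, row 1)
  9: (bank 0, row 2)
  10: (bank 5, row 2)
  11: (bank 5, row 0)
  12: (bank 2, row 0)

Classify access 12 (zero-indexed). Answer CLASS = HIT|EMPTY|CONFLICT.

CLASS = CONFLICT

#0 (2,0) E
#1 (2,0) H  (was 0)
#2 (5,1) E
#3 (2,0) H  (was 0)
#4 (2,2) C  (was 0)
#5 (2,2) H  (was 2)
#6 (4,1) H  (was 1)
#7 (4,1) H  (was 1)
#8 (5,1) H  (was 1)
#9 (0,2) E
#10 (5,2) C  (was 1)
#11 (5,0) C  (was 2)
#12 (2,0) C  (was 2)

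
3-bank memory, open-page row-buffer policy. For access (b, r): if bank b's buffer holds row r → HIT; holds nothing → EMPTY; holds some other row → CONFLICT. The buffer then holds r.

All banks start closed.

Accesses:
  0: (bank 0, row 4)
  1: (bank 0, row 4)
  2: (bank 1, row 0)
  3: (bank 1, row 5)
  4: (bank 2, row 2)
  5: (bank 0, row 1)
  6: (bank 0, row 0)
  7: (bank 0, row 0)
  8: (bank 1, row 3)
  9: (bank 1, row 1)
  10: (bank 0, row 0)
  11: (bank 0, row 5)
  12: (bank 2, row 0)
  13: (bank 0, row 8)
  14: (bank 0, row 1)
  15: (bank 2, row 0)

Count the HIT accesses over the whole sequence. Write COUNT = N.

0: bank 0 row 4 — prev None → EMPTY
1: bank 0 row 4 — prev 4 → HIT
2: bank 1 row 0 — prev None → EMPTY
3: bank 1 row 5 — prev 0 → CONFLICT
4: bank 2 row 2 — prev None → EMPTY
5: bank 0 row 1 — prev 4 → CONFLICT
6: bank 0 row 0 — prev 1 → CONFLICT
7: bank 0 row 0 — prev 0 → HIT
8: bank 1 row 3 — prev 5 → CONFLICT
9: bank 1 row 1 — prev 3 → CONFLICT
10: bank 0 row 0 — prev 0 → HIT
11: bank 0 row 5 — prev 0 → CONFLICT
12: bank 2 row 0 — prev 2 → CONFLICT
13: bank 0 row 8 — prev 5 → CONFLICT
14: bank 0 row 1 — prev 8 → CONFLICT
15: bank 2 row 0 — prev 0 → HIT

COUNT = 4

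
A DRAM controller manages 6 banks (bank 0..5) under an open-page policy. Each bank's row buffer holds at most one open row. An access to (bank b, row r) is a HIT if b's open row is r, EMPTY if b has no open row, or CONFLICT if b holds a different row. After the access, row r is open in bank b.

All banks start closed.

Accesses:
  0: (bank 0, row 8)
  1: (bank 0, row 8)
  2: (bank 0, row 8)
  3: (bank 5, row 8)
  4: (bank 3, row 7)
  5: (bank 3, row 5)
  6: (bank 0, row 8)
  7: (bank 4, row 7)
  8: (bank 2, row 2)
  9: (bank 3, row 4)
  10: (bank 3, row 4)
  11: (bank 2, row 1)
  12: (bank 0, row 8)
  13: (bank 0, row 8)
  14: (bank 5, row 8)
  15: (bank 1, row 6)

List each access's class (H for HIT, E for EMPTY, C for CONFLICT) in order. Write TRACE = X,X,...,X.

TRACE = E,H,H,E,E,C,H,E,E,C,H,C,H,H,H,E

  [0] b0 r8: no row ⇒ E
  [1] b0 r8: had r8 ⇒ H
  [2] b0 r8: had r8 ⇒ H
  [3] b5 r8: no row ⇒ E
  [4] b3 r7: no row ⇒ E
  [5] b3 r5: had r7 ⇒ C
  [6] b0 r8: had r8 ⇒ H
  [7] b4 r7: no row ⇒ E
  [8] b2 r2: no row ⇒ E
  [9] b3 r4: had r5 ⇒ C
  [10] b3 r4: had r4 ⇒ H
  [11] b2 r1: had r2 ⇒ C
  [12] b0 r8: had r8 ⇒ H
  [13] b0 r8: had r8 ⇒ H
  [14] b5 r8: had r8 ⇒ H
  [15] b1 r6: no row ⇒ E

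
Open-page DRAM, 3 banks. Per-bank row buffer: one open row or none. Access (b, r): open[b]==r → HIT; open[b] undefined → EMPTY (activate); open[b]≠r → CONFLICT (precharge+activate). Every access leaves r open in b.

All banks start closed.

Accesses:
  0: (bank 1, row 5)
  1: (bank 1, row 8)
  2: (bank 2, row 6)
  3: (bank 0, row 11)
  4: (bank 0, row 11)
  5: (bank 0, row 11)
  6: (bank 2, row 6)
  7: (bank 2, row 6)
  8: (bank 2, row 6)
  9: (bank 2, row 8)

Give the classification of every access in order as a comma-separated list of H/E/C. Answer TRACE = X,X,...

step 0: bank1 None->5 [EMPTY]
step 1: bank1 5->8 [CONFLICT]
step 2: bank2 None->6 [EMPTY]
step 3: bank0 None->11 [EMPTY]
step 4: bank0 11->11 [HIT]
step 5: bank0 11->11 [HIT]
step 6: bank2 6->6 [HIT]
step 7: bank2 6->6 [HIT]
step 8: bank2 6->6 [HIT]
step 9: bank2 6->8 [CONFLICT]

TRACE = E,C,E,E,H,H,H,H,H,C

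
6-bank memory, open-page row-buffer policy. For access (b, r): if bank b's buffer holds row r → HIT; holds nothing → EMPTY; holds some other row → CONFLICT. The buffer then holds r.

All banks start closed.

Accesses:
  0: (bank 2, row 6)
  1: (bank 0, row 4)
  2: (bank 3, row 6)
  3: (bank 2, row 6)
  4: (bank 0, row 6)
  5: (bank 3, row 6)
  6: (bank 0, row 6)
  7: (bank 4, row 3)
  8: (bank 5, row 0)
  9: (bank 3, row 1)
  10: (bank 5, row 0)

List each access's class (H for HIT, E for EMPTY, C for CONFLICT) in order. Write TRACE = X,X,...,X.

TRACE = E,E,E,H,C,H,H,E,E,C,H

0: bank 2 row 6 — prev None → EMPTY
1: bank 0 row 4 — prev None → EMPTY
2: bank 3 row 6 — prev None → EMPTY
3: bank 2 row 6 — prev 6 → HIT
4: bank 0 row 6 — prev 4 → CONFLICT
5: bank 3 row 6 — prev 6 → HIT
6: bank 0 row 6 — prev 6 → HIT
7: bank 4 row 3 — prev None → EMPTY
8: bank 5 row 0 — prev None → EMPTY
9: bank 3 row 1 — prev 6 → CONFLICT
10: bank 5 row 0 — prev 0 → HIT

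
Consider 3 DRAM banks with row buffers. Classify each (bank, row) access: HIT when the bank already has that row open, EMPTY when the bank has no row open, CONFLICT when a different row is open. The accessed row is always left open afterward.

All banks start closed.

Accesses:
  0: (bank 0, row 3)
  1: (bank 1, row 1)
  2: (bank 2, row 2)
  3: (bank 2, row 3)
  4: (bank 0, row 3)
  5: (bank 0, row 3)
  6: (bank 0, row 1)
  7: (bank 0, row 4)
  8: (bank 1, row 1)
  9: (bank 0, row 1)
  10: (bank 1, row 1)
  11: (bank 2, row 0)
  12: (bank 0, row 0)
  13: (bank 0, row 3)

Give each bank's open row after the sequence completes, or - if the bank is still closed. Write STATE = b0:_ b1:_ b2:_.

#0 (0,3) E
#1 (1,1) E
#2 (2,2) E
#3 (2,3) C  (was 2)
#4 (0,3) H  (was 3)
#5 (0,3) H  (was 3)
#6 (0,1) C  (was 3)
#7 (0,4) C  (was 1)
#8 (1,1) H  (was 1)
#9 (0,1) C  (was 4)
#10 (1,1) H  (was 1)
#11 (2,0) C  (was 3)
#12 (0,0) C  (was 1)
#13 (0,3) C  (was 0)

STATE = b0:3 b1:1 b2:0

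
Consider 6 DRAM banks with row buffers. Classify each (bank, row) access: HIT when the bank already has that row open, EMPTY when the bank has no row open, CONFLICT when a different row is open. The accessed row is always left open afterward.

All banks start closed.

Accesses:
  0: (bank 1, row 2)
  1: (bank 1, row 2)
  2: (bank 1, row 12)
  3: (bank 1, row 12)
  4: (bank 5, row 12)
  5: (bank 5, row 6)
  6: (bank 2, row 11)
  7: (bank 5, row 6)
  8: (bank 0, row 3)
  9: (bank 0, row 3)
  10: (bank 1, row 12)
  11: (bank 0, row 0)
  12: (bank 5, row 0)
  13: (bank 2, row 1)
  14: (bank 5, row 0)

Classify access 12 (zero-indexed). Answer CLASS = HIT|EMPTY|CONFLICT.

0: bank 1 row 2 — prev None → EMPTY
1: bank 1 row 2 — prev 2 → HIT
2: bank 1 row 12 — prev 2 → CONFLICT
3: bank 1 row 12 — prev 12 → HIT
4: bank 5 row 12 — prev None → EMPTY
5: bank 5 row 6 — prev 12 → CONFLICT
6: bank 2 row 11 — prev None → EMPTY
7: bank 5 row 6 — prev 6 → HIT
8: bank 0 row 3 — prev None → EMPTY
9: bank 0 row 3 — prev 3 → HIT
10: bank 1 row 12 — prev 12 → HIT
11: bank 0 row 0 — prev 3 → CONFLICT
12: bank 5 row 0 — prev 6 → CONFLICT
13: bank 2 row 1 — prev 11 → CONFLICT
14: bank 5 row 0 — prev 0 → HIT

CLASS = CONFLICT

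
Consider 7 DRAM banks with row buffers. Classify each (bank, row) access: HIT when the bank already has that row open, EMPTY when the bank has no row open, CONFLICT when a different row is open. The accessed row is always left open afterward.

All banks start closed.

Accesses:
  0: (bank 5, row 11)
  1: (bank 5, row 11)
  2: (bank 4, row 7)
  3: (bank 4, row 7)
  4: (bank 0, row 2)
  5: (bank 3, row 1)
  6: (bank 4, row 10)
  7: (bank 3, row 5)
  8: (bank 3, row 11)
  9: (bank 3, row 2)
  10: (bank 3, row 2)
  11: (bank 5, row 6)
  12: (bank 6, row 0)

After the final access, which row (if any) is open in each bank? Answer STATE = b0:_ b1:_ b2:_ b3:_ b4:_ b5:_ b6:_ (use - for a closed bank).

STATE = b0:2 b1:- b2:- b3:2 b4:10 b5:6 b6:0

#0 (5,11) E
#1 (5,11) H  (was 11)
#2 (4,7) E
#3 (4,7) H  (was 7)
#4 (0,2) E
#5 (3,1) E
#6 (4,10) C  (was 7)
#7 (3,5) C  (was 1)
#8 (3,11) C  (was 5)
#9 (3,2) C  (was 11)
#10 (3,2) H  (was 2)
#11 (5,6) C  (was 11)
#12 (6,0) E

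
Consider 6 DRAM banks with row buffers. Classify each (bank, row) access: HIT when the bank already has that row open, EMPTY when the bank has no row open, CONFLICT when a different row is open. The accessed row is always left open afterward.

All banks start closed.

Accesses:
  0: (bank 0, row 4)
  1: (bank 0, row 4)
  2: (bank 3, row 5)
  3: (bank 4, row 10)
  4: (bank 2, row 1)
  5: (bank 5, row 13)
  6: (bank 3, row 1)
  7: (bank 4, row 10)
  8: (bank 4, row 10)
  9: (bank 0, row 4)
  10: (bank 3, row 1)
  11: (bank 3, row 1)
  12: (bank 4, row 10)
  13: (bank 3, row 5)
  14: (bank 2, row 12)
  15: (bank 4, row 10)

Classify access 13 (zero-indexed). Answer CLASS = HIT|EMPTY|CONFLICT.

CLASS = CONFLICT

step 0: bank0 None->4 [EMPTY]
step 1: bank0 4->4 [HIT]
step 2: bank3 None->5 [EMPTY]
step 3: bank4 None->10 [EMPTY]
step 4: bank2 None->1 [EMPTY]
step 5: bank5 None->13 [EMPTY]
step 6: bank3 5->1 [CONFLICT]
step 7: bank4 10->10 [HIT]
step 8: bank4 10->10 [HIT]
step 9: bank0 4->4 [HIT]
step 10: bank3 1->1 [HIT]
step 11: bank3 1->1 [HIT]
step 12: bank4 10->10 [HIT]
step 13: bank3 1->5 [CONFLICT]
step 14: bank2 1->12 [CONFLICT]
step 15: bank4 10->10 [HIT]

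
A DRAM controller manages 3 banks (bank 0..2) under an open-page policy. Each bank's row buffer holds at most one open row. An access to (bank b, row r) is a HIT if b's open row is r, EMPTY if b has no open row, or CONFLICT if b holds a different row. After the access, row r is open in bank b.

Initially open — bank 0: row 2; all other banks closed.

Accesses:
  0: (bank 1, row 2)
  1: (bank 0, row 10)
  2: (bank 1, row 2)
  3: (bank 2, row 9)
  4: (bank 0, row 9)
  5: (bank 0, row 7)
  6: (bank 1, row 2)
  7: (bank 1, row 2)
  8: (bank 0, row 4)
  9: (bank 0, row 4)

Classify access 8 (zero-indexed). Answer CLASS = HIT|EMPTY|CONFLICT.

CLASS = CONFLICT

step 0: bank1 None->2 [EMPTY]
step 1: bank0 2->10 [CONFLICT]
step 2: bank1 2->2 [HIT]
step 3: bank2 None->9 [EMPTY]
step 4: bank0 10->9 [CONFLICT]
step 5: bank0 9->7 [CONFLICT]
step 6: bank1 2->2 [HIT]
step 7: bank1 2->2 [HIT]
step 8: bank0 7->4 [CONFLICT]
step 9: bank0 4->4 [HIT]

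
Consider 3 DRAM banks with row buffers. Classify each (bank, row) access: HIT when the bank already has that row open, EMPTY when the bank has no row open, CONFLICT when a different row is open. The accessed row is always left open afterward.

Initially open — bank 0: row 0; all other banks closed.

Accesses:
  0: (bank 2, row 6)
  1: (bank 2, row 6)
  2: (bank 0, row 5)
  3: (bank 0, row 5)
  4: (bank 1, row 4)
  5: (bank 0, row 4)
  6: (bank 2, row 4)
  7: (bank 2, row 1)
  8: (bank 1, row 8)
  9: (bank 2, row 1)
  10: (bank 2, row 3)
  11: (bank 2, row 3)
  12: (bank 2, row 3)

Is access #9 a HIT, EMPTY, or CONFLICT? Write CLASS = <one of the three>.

CLASS = HIT

0: bank 2 row 6 — prev None → EMPTY
1: bank 2 row 6 — prev 6 → HIT
2: bank 0 row 5 — prev 0 → CONFLICT
3: bank 0 row 5 — prev 5 → HIT
4: bank 1 row 4 — prev None → EMPTY
5: bank 0 row 4 — prev 5 → CONFLICT
6: bank 2 row 4 — prev 6 → CONFLICT
7: bank 2 row 1 — prev 4 → CONFLICT
8: bank 1 row 8 — prev 4 → CONFLICT
9: bank 2 row 1 — prev 1 → HIT
10: bank 2 row 3 — prev 1 → CONFLICT
11: bank 2 row 3 — prev 3 → HIT
12: bank 2 row 3 — prev 3 → HIT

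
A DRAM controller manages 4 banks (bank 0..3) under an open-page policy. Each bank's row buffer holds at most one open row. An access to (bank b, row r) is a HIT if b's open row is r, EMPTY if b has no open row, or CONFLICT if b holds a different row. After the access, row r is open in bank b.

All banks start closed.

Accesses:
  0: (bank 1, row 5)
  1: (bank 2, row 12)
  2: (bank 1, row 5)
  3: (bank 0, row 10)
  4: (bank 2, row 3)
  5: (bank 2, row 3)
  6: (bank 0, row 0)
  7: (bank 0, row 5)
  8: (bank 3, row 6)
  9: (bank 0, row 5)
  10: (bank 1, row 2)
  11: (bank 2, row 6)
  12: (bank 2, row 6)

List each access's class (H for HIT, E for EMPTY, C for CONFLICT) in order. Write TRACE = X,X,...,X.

0: bank 1 row 5 — prev None → EMPTY
1: bank 2 row 12 — prev None → EMPTY
2: bank 1 row 5 — prev 5 → HIT
3: bank 0 row 10 — prev None → EMPTY
4: bank 2 row 3 — prev 12 → CONFLICT
5: bank 2 row 3 — prev 3 → HIT
6: bank 0 row 0 — prev 10 → CONFLICT
7: bank 0 row 5 — prev 0 → CONFLICT
8: bank 3 row 6 — prev None → EMPTY
9: bank 0 row 5 — prev 5 → HIT
10: bank 1 row 2 — prev 5 → CONFLICT
11: bank 2 row 6 — prev 3 → CONFLICT
12: bank 2 row 6 — prev 6 → HIT

TRACE = E,E,H,E,C,H,C,C,E,H,C,C,H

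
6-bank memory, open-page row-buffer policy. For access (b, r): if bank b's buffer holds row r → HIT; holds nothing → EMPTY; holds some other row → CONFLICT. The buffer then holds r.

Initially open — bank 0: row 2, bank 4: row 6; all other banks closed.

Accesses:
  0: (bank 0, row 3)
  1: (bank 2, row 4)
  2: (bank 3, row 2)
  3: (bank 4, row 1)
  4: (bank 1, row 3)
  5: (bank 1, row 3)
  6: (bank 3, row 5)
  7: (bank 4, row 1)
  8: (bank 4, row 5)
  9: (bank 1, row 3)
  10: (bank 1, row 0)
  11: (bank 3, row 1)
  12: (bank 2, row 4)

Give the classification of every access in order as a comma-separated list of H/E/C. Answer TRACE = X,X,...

TRACE = C,E,E,C,E,H,C,H,C,H,C,C,H

step 0: bank0 2->3 [CONFLICT]
step 1: bank2 None->4 [EMPTY]
step 2: bank3 None->2 [EMPTY]
step 3: bank4 6->1 [CONFLICT]
step 4: bank1 None->3 [EMPTY]
step 5: bank1 3->3 [HIT]
step 6: bank3 2->5 [CONFLICT]
step 7: bank4 1->1 [HIT]
step 8: bank4 1->5 [CONFLICT]
step 9: bank1 3->3 [HIT]
step 10: bank1 3->0 [CONFLICT]
step 11: bank3 5->1 [CONFLICT]
step 12: bank2 4->4 [HIT]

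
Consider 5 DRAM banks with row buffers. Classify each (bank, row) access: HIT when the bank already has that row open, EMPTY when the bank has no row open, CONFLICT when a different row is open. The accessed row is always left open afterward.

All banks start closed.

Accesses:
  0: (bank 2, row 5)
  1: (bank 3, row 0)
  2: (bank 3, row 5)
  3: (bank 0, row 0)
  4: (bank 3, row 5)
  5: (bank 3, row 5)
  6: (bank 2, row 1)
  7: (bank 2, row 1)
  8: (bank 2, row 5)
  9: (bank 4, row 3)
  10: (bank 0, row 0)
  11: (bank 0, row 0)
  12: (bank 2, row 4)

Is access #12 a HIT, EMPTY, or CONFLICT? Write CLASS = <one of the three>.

CLASS = CONFLICT

#0 (2,5) E
#1 (3,0) E
#2 (3,5) C  (was 0)
#3 (0,0) E
#4 (3,5) H  (was 5)
#5 (3,5) H  (was 5)
#6 (2,1) C  (was 5)
#7 (2,1) H  (was 1)
#8 (2,5) C  (was 1)
#9 (4,3) E
#10 (0,0) H  (was 0)
#11 (0,0) H  (was 0)
#12 (2,4) C  (was 5)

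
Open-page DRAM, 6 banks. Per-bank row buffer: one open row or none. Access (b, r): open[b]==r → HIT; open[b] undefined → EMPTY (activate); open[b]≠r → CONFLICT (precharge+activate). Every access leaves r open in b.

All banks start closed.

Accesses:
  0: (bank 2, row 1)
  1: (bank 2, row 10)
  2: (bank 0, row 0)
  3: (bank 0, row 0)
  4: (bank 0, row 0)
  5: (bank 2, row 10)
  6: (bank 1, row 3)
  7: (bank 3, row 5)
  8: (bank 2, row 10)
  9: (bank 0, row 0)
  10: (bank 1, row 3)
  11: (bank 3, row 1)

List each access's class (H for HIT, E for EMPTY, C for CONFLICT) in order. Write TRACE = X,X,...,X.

step 0: bank2 None->1 [EMPTY]
step 1: bank2 1->10 [CONFLICT]
step 2: bank0 None->0 [EMPTY]
step 3: bank0 0->0 [HIT]
step 4: bank0 0->0 [HIT]
step 5: bank2 10->10 [HIT]
step 6: bank1 None->3 [EMPTY]
step 7: bank3 None->5 [EMPTY]
step 8: bank2 10->10 [HIT]
step 9: bank0 0->0 [HIT]
step 10: bank1 3->3 [HIT]
step 11: bank3 5->1 [CONFLICT]

TRACE = E,C,E,H,H,H,E,E,H,H,H,C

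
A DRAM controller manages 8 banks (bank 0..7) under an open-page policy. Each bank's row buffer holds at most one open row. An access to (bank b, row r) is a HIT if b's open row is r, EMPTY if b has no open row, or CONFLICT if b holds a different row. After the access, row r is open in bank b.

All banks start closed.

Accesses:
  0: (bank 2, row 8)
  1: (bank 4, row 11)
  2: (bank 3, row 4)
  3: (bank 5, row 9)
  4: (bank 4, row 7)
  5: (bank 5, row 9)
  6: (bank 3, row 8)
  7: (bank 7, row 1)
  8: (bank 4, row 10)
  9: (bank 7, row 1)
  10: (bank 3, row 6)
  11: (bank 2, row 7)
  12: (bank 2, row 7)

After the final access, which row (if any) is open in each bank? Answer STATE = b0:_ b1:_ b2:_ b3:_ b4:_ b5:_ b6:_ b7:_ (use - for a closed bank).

0: bank 2 row 8 — prev None → EMPTY
1: bank 4 row 11 — prev None → EMPTY
2: bank 3 row 4 — prev None → EMPTY
3: bank 5 row 9 — prev None → EMPTY
4: bank 4 row 7 — prev 11 → CONFLICT
5: bank 5 row 9 — prev 9 → HIT
6: bank 3 row 8 — prev 4 → CONFLICT
7: bank 7 row 1 — prev None → EMPTY
8: bank 4 row 10 — prev 7 → CONFLICT
9: bank 7 row 1 — prev 1 → HIT
10: bank 3 row 6 — prev 8 → CONFLICT
11: bank 2 row 7 — prev 8 → CONFLICT
12: bank 2 row 7 — prev 7 → HIT

STATE = b0:- b1:- b2:7 b3:6 b4:10 b5:9 b6:- b7:1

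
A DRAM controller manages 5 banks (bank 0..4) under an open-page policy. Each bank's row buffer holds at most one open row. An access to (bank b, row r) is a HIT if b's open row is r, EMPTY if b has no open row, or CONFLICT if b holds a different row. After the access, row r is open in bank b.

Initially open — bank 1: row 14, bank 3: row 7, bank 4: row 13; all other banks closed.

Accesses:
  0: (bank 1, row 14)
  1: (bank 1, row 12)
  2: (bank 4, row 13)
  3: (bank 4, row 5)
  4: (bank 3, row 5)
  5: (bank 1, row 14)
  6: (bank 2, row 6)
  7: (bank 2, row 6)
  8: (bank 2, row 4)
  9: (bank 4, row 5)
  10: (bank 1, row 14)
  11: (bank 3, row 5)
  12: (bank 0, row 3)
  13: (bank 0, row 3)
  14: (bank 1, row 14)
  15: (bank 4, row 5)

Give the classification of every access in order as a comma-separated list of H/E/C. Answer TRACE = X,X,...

#0 (1,14) H  (was 14)
#1 (1,12) C  (was 14)
#2 (4,13) H  (was 13)
#3 (4,5) C  (was 13)
#4 (3,5) C  (was 7)
#5 (1,14) C  (was 12)
#6 (2,6) E
#7 (2,6) H  (was 6)
#8 (2,4) C  (was 6)
#9 (4,5) H  (was 5)
#10 (1,14) H  (was 14)
#11 (3,5) H  (was 5)
#12 (0,3) E
#13 (0,3) H  (was 3)
#14 (1,14) H  (was 14)
#15 (4,5) H  (was 5)

TRACE = H,C,H,C,C,C,E,H,C,H,H,H,E,H,H,H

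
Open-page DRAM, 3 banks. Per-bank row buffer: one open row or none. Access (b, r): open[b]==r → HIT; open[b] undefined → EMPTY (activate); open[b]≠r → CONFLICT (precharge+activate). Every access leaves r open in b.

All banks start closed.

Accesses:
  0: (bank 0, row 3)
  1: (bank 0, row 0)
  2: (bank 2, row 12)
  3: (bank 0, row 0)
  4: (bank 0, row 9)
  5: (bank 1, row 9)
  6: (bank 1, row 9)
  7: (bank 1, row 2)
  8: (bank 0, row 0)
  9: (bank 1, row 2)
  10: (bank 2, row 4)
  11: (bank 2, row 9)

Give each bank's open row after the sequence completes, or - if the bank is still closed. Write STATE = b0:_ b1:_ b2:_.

#0 (0,3) E
#1 (0,0) C  (was 3)
#2 (2,12) E
#3 (0,0) H  (was 0)
#4 (0,9) C  (was 0)
#5 (1,9) E
#6 (1,9) H  (was 9)
#7 (1,2) C  (was 9)
#8 (0,0) C  (was 9)
#9 (1,2) H  (was 2)
#10 (2,4) C  (was 12)
#11 (2,9) C  (was 4)

STATE = b0:0 b1:2 b2:9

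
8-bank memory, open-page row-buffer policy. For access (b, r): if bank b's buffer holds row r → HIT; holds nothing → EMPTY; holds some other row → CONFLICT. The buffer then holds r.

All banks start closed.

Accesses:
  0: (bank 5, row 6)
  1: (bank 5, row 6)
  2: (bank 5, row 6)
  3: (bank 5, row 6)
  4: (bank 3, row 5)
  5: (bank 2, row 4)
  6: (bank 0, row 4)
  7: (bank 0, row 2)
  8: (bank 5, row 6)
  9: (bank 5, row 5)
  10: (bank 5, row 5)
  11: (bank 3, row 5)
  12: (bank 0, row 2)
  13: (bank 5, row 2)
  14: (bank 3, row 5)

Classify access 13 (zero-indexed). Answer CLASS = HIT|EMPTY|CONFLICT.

CLASS = CONFLICT

0: bank 5 row 6 — prev None → EMPTY
1: bank 5 row 6 — prev 6 → HIT
2: bank 5 row 6 — prev 6 → HIT
3: bank 5 row 6 — prev 6 → HIT
4: bank 3 row 5 — prev None → EMPTY
5: bank 2 row 4 — prev None → EMPTY
6: bank 0 row 4 — prev None → EMPTY
7: bank 0 row 2 — prev 4 → CONFLICT
8: bank 5 row 6 — prev 6 → HIT
9: bank 5 row 5 — prev 6 → CONFLICT
10: bank 5 row 5 — prev 5 → HIT
11: bank 3 row 5 — prev 5 → HIT
12: bank 0 row 2 — prev 2 → HIT
13: bank 5 row 2 — prev 5 → CONFLICT
14: bank 3 row 5 — prev 5 → HIT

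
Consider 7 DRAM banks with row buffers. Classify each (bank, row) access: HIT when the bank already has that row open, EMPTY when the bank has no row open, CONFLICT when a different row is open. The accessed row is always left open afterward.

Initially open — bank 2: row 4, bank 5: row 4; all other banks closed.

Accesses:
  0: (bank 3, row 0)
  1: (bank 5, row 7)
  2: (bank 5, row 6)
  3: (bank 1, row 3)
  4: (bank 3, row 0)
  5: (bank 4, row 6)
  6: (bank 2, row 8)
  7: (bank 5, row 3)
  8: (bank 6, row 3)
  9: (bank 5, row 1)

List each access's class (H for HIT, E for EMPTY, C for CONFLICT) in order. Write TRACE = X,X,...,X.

TRACE = E,C,C,E,H,E,C,C,E,C

0: bank 3 row 0 — prev None → EMPTY
1: bank 5 row 7 — prev 4 → CONFLICT
2: bank 5 row 6 — prev 7 → CONFLICT
3: bank 1 row 3 — prev None → EMPTY
4: bank 3 row 0 — prev 0 → HIT
5: bank 4 row 6 — prev None → EMPTY
6: bank 2 row 8 — prev 4 → CONFLICT
7: bank 5 row 3 — prev 6 → CONFLICT
8: bank 6 row 3 — prev None → EMPTY
9: bank 5 row 1 — prev 3 → CONFLICT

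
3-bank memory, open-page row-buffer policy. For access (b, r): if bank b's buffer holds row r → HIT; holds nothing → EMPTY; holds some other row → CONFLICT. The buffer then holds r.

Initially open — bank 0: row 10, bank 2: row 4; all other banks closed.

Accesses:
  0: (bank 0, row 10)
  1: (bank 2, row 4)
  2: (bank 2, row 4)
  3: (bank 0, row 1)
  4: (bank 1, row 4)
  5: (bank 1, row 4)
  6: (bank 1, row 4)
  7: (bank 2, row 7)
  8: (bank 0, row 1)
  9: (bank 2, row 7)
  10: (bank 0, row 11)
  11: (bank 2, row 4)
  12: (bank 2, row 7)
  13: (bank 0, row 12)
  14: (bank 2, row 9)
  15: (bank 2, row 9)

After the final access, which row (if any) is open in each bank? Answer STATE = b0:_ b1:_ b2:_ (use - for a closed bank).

STATE = b0:12 b1:4 b2:9

0: bank 0 row 10 — prev 10 → HIT
1: bank 2 row 4 — prev 4 → HIT
2: bank 2 row 4 — prev 4 → HIT
3: bank 0 row 1 — prev 10 → CONFLICT
4: bank 1 row 4 — prev None → EMPTY
5: bank 1 row 4 — prev 4 → HIT
6: bank 1 row 4 — prev 4 → HIT
7: bank 2 row 7 — prev 4 → CONFLICT
8: bank 0 row 1 — prev 1 → HIT
9: bank 2 row 7 — prev 7 → HIT
10: bank 0 row 11 — prev 1 → CONFLICT
11: bank 2 row 4 — prev 7 → CONFLICT
12: bank 2 row 7 — prev 4 → CONFLICT
13: bank 0 row 12 — prev 11 → CONFLICT
14: bank 2 row 9 — prev 7 → CONFLICT
15: bank 2 row 9 — prev 9 → HIT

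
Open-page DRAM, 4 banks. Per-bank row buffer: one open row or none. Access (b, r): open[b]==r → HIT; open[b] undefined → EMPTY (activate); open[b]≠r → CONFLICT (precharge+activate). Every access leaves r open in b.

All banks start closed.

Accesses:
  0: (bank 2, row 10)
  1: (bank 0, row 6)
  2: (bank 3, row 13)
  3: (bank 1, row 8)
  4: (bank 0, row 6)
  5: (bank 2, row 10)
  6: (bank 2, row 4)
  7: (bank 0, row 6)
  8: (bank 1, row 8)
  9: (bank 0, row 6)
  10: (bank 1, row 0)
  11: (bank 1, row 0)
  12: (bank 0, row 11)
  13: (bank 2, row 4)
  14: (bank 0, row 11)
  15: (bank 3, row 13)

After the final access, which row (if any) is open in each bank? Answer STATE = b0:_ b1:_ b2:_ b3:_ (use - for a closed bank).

#0 (2,10) E
#1 (0,6) E
#2 (3,13) E
#3 (1,8) E
#4 (0,6) H  (was 6)
#5 (2,10) H  (was 10)
#6 (2,4) C  (was 10)
#7 (0,6) H  (was 6)
#8 (1,8) H  (was 8)
#9 (0,6) H  (was 6)
#10 (1,0) C  (was 8)
#11 (1,0) H  (was 0)
#12 (0,11) C  (was 6)
#13 (2,4) H  (was 4)
#14 (0,11) H  (was 11)
#15 (3,13) H  (was 13)

STATE = b0:11 b1:0 b2:4 b3:13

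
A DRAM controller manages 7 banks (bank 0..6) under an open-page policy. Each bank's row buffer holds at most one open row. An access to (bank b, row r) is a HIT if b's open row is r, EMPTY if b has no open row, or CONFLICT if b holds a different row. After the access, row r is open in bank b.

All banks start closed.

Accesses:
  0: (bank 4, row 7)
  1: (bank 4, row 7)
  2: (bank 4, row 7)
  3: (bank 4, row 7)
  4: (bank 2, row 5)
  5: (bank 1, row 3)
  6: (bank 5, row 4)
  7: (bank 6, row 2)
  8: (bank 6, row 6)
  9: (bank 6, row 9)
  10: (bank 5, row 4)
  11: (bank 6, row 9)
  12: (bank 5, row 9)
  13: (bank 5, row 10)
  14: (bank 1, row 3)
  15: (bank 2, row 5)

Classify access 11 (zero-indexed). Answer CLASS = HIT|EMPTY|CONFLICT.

CLASS = HIT

  [0] b4 r7: no row ⇒ E
  [1] b4 r7: had r7 ⇒ H
  [2] b4 r7: had r7 ⇒ H
  [3] b4 r7: had r7 ⇒ H
  [4] b2 r5: no row ⇒ E
  [5] b1 r3: no row ⇒ E
  [6] b5 r4: no row ⇒ E
  [7] b6 r2: no row ⇒ E
  [8] b6 r6: had r2 ⇒ C
  [9] b6 r9: had r6 ⇒ C
  [10] b5 r4: had r4 ⇒ H
  [11] b6 r9: had r9 ⇒ H
  [12] b5 r9: had r4 ⇒ C
  [13] b5 r10: had r9 ⇒ C
  [14] b1 r3: had r3 ⇒ H
  [15] b2 r5: had r5 ⇒ H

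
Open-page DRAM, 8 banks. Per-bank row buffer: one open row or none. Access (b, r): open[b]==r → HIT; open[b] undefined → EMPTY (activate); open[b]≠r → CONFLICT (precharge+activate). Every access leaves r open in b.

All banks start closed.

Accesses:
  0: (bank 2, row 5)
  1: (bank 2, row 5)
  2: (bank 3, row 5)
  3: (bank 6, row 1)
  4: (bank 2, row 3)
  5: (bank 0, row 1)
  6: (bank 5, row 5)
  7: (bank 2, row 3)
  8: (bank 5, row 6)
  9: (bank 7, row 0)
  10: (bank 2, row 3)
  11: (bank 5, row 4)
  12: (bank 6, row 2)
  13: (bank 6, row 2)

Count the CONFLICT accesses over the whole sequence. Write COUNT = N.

COUNT = 4

step 0: bank2 None->5 [EMPTY]
step 1: bank2 5->5 [HIT]
step 2: bank3 None->5 [EMPTY]
step 3: bank6 None->1 [EMPTY]
step 4: bank2 5->3 [CONFLICT]
step 5: bank0 None->1 [EMPTY]
step 6: bank5 None->5 [EMPTY]
step 7: bank2 3->3 [HIT]
step 8: bank5 5->6 [CONFLICT]
step 9: bank7 None->0 [EMPTY]
step 10: bank2 3->3 [HIT]
step 11: bank5 6->4 [CONFLICT]
step 12: bank6 1->2 [CONFLICT]
step 13: bank6 2->2 [HIT]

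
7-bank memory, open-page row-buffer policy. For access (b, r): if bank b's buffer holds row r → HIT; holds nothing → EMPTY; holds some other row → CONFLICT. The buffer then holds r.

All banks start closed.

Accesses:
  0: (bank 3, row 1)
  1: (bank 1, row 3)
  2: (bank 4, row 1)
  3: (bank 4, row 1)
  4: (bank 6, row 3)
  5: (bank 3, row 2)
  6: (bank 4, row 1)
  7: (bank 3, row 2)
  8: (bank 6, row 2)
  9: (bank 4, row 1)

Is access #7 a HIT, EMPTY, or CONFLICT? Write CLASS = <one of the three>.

#0 (3,1) E
#1 (1,3) E
#2 (4,1) E
#3 (4,1) H  (was 1)
#4 (6,3) E
#5 (3,2) C  (was 1)
#6 (4,1) H  (was 1)
#7 (3,2) H  (was 2)
#8 (6,2) C  (was 3)
#9 (4,1) H  (was 1)

CLASS = HIT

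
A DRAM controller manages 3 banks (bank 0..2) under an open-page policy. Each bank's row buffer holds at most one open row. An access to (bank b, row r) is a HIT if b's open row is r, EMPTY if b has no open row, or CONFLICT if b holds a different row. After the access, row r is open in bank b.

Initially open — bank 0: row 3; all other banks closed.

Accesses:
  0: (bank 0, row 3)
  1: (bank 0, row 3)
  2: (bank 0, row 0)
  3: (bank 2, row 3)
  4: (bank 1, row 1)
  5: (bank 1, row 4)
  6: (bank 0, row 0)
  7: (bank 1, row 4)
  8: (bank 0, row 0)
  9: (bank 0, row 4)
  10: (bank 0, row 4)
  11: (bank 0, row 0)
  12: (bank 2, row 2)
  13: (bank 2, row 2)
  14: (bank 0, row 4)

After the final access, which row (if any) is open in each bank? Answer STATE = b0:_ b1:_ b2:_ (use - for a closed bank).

STATE = b0:4 b1:4 b2:2

#0 (0,3) H  (was 3)
#1 (0,3) H  (was 3)
#2 (0,0) C  (was 3)
#3 (2,3) E
#4 (1,1) E
#5 (1,4) C  (was 1)
#6 (0,0) H  (was 0)
#7 (1,4) H  (was 4)
#8 (0,0) H  (was 0)
#9 (0,4) C  (was 0)
#10 (0,4) H  (was 4)
#11 (0,0) C  (was 4)
#12 (2,2) C  (was 3)
#13 (2,2) H  (was 2)
#14 (0,4) C  (was 0)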